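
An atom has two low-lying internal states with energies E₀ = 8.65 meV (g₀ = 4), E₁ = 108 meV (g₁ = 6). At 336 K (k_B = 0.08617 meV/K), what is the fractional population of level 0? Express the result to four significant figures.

0.9537

k_BT = 0.08617 × 336 K = 28.9531 meV.
Eᵢ/kT = 0.298759, 3.73017.
Z = Σ gᵢe^(−Eᵢ/kT) = 4·e^(−0.298759) + 6·e^(−3.73017) = 2.96695 + 0.143933 = 3.11088.
P₀ = g₀ e^(−E₀/kT) / Z = 2.96695/3.11088 = 0.9537.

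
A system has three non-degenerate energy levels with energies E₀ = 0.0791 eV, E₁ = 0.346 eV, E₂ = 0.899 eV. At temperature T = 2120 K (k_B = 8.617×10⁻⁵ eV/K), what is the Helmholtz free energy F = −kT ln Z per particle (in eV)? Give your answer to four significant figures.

0.03933 eV

k_BT = 8.617×10⁻⁵ × 2120 K = 0.182680 eV.
Eᵢ/kT = 0.432998, 1.89402, 4.92117.
Z = Σ e^(−Eᵢ/kT) = e^(−0.432998) + e^(−1.89402) + e^(−4.92117) = 0.648562 + 0.150466 + 0.00729060 = 0.806319.
F = −kT ln Z = −0.182680 × ln(0.806319) = −0.182680 × -0.215276 = 0.03933 eV.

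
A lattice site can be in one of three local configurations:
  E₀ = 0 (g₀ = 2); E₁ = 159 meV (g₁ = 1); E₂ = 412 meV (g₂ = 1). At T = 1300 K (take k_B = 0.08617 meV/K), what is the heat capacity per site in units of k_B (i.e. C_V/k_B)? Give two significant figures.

0.33

k_BT = 0.08617 × 1300 K = 112.0 meV.
Eᵢ/kT = 0, 1.420, 3.679.
Z = Σ gᵢe^(−Eᵢ/kT) = 2·e^(−0) + 1·e^(−1.420) + 1·e^(−3.679) = 2.000 + 0.2417 + 0.02525 = 2.267.
⟨E⟩ = 21.54 meV, ⟨E²⟩ = 4586 meV².
C_V/k_B = (⟨E²⟩ − ⟨E⟩²)/(kT)² = (4586 − 464.0)/12540 = 0.33.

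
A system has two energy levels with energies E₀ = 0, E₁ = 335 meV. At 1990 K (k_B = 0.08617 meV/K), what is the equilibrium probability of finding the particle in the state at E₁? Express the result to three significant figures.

0.124

k_BT = 0.08617 × 1990 K = 171.48 meV.
Eᵢ/kT = 0, 1.9536.
Z = Σ e^(−Eᵢ/kT) = e^(−0) + e^(−1.9536) = 1.0000 + 0.14176 = 1.1418.
P₁ = e^(−E₁/kT) / Z = 0.14176/1.1418 = 0.124.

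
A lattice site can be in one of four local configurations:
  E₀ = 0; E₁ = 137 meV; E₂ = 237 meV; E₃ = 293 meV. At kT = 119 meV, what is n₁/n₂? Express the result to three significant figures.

n₁/n₂ = exp[−(E₁−E₂)/kT] = exp(−(-100 meV)/(119 meV)) = exp(0.84034) = 2.32.

2.32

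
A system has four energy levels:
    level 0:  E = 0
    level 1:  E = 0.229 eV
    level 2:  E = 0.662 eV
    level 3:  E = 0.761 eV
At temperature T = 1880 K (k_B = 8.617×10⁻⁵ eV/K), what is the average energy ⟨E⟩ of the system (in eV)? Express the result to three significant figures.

k_BT = 8.617×10⁻⁵ × 1880 K = 0.16200 eV.
Eᵢ/kT = 0, 1.4136, 4.0864, 4.6975.
Z = Σ e^(−Eᵢ/kT) = e^(−0) + e^(−1.4136) + e^(−4.0864) + e^(−4.6975) = 1.0000 + 0.24327 + 0.016800 + 0.0091180 = 1.2692.
⟨E⟩ = Σ Eᵢ e^(−Eᵢ/kT) / Z = (0·1.0000 + 0.229·0.24327 + 0.662·0.016800 + 0.761·0.0091180) / 1.2692 = 0.0581 eV.

0.0581 eV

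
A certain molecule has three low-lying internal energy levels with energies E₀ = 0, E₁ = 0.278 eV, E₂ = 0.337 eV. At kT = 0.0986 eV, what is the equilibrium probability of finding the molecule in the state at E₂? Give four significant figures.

Eᵢ/kT = 0, 2.81947, 3.41785.
Z = Σ e^(−Eᵢ/kT) = e^(−0) + e^(−2.81947) + e^(−3.41785) = 1.00000 + 0.0596375 + 0.0327828 = 1.09242.
P₂ = e^(−E₂/kT) / Z = 0.0327828/1.09242 = 0.03001.

0.03001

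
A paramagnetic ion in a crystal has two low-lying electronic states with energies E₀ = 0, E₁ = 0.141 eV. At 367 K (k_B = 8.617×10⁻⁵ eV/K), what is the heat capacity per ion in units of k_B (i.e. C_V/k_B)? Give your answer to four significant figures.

0.2249

k_BT = 8.617×10⁻⁵ × 367 K = 0.0316244 eV.
Eᵢ/kT = 0, 4.45858.
Z = Σ e^(−Eᵢ/kT) = e^(−0) + e^(−4.45858) = 1.00000 + 0.0115788 = 1.01158.
⟨E⟩ = 0.00161392 eV, ⟨E²⟩ = 0.000227563 eV².
C_V/k_B = (⟨E²⟩ − ⟨E⟩²)/(kT)² = (0.000227563 − 0.00000260474)/0.00100010 = 0.2249.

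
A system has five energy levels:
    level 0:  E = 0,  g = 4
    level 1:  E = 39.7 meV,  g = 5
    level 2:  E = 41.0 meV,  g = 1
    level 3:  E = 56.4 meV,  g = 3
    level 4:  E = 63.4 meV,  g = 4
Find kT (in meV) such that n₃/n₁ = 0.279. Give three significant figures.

n₃/n₁ = (g₃/g₁) exp[−(E₃−E₁)/kT] = 0.279.
⇒ (E₃−E₁)/kT = ln((3/5)/0.279) = ln(2.1505) = 0.76570.
kT = 16.7 meV / 0.76570 = 21.8 meV.

21.8 meV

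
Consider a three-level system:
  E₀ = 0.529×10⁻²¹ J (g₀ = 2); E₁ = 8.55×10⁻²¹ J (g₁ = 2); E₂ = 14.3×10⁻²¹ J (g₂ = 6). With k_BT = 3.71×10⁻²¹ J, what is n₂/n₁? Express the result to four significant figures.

n₂/n₁ = (g₂/g₁) exp[−(E₂−E₁)/kT] = (6/2) × exp(−(5.75 ×10⁻²¹ J)/(3.71 ×10⁻²¹ J)) = (6/2) × exp(-1.54987) = 0.6368.

0.6368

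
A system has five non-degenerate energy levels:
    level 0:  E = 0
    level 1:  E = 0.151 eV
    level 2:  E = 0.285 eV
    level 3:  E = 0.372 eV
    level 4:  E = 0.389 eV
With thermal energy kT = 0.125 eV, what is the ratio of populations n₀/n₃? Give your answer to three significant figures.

19.6

n₀/n₃ = exp[−(E₀−E₃)/kT] = exp(−(-0.372 eV)/(0.125 eV)) = exp(2.9760) = 19.6.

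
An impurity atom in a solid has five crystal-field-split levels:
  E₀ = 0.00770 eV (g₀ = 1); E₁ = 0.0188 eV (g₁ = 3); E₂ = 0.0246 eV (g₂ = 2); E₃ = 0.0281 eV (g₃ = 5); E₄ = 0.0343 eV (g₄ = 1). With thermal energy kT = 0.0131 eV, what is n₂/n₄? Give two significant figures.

n₂/n₄ = (g₂/g₄) exp[−(E₂−E₄)/kT] = (2/1) × exp(−(-0.0097 eV)/(0.0131 eV)) = (2/1) × exp(0.7405) = 4.2.

4.2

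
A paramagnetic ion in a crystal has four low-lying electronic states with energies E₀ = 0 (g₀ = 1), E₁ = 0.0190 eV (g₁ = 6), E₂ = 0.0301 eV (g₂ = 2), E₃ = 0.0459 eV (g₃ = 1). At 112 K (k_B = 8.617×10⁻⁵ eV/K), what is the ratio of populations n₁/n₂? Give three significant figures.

9.48

k_BT = 8.617×10⁻⁵ × 112 K = 0.0096510 eV.
n₁/n₂ = (g₁/g₂) exp[−(E₁−E₂)/kT] = (6/2) × exp(−(-0.0111 eV)/(0.0096510 eV)) = (6/2) × exp(1.1501) = 9.48.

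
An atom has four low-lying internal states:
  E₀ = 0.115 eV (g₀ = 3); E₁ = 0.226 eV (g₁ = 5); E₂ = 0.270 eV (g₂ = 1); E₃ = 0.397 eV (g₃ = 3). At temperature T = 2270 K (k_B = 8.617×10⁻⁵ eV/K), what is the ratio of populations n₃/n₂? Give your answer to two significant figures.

k_BT = 8.617×10⁻⁵ × 2270 K = 0.1956 eV.
n₃/n₂ = (g₃/g₂) exp[−(E₃−E₂)/kT] = (3/1) × exp(−(0.127 eV)/(0.1956 eV)) = (3/1) × exp(-0.6493) = 1.6.

1.6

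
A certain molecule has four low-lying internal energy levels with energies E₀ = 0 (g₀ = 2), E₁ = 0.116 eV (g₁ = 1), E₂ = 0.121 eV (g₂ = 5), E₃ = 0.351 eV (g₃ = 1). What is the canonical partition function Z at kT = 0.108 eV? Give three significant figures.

Z = 4.01

Eᵢ/kT = 0, 1.0741, 1.1204, 3.2500.
Z = Σ gᵢe^(−Eᵢ/kT) = 2·e^(−0) + 1·e^(−1.0741) + 5·e^(−1.1204) + 1·e^(−3.2500) = 2.0000 + 0.34161 + 1.6307 + 0.038774 = 4.0111.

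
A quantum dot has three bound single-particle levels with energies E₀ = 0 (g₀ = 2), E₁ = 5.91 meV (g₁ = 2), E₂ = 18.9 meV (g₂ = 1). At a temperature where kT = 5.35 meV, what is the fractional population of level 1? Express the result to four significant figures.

0.2462

Eᵢ/kT = 0, 1.10467, 3.53271.
Z = Σ gᵢe^(−Eᵢ/kT) = 2·e^(−0) + 2·e^(−1.10467) + 1·e^(−3.53271) = 2.00000 + 0.662640 + 0.0292256 = 2.69187.
P₁ = g₁ e^(−E₁/kT) / Z = 0.662640/2.69187 = 0.2462.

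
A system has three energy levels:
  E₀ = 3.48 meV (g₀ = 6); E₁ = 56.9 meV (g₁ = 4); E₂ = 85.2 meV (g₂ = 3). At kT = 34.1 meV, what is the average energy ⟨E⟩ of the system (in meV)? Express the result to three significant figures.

12.9 meV

Eᵢ/kT = 0.10205, 1.6686, 2.4985.
Z = Σ gᵢe^(−Eᵢ/kT) = 6·e^(−0.10205) + 4·e^(−1.6686) + 3·e^(−2.4985) = 5.4179 + 0.75404 + 0.24662 = 6.4186.
⟨E⟩ = Σ Eᵢ gᵢe^(−Eᵢ/kT) / Z = (3.48·5.4179 + 56.9·0.75404 + 85.2·0.24662) / 6.4186 = 12.9 meV.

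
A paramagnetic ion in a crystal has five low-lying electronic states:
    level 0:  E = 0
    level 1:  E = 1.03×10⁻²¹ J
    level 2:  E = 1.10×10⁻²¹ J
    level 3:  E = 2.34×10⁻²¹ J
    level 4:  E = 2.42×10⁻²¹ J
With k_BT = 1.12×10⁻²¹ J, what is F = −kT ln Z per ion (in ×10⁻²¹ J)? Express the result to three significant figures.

Eᵢ/kT = 0, 0.91964, 0.98214, 2.0893, 2.1607.
Z = Σ e^(−Eᵢ/kT) = e^(−0) + e^(−0.91964) + e^(−0.98214) + e^(−2.0893) + e^(−2.1607) = 1.0000 + 0.39866 + 0.37451 + 0.12377 + 0.11524 = 2.0122.
F = −kT ln Z = −1.12 × ln(2.0122) = −1.12 × 0.69923 = -0.783 ×10⁻²¹ J.

-0.783 ×10⁻²¹ J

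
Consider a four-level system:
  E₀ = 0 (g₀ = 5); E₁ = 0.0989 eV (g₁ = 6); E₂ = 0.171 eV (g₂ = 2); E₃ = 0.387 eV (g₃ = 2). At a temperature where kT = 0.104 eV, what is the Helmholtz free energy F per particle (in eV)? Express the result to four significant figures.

-0.2130 eV

Eᵢ/kT = 0, 0.950962, 1.64423, 3.72115.
Z = Σ gᵢe^(−Eᵢ/kT) = 5·e^(−0) + 6·e^(−0.950962) + 2·e^(−1.64423) + 2·e^(−3.72115) = 5.00000 + 2.31821 + 0.386322 + 0.0484122 = 7.75294.
F = −kT ln Z = −0.104 × ln(7.75294) = −0.104 × 2.04807 = -0.2130 eV.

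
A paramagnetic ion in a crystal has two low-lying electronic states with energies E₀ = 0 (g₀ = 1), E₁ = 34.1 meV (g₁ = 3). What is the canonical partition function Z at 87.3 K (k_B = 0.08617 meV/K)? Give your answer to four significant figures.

Z = 1.032

k_BT = 0.08617 × 87.3 K = 7.52264 meV.
Eᵢ/kT = 0, 4.53298.
Z = Σ gᵢe^(−Eᵢ/kT) = 1·e^(−0) + 3·e^(−4.53298) = 1.00000 + 0.0322458 = 1.03225.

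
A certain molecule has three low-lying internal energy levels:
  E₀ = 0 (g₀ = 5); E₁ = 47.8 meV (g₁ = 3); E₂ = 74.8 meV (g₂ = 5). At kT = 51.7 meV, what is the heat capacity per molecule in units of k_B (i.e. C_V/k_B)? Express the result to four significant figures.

0.3277

Eᵢ/kT = 0, 0.924565, 1.44681.
Z = Σ gᵢe^(−Eᵢ/kT) = 5·e^(−0) + 3·e^(−0.924565) + 5·e^(−1.44681) = 5.00000 + 1.19011 + 1.17660 = 7.36671.
⟨E⟩ = 19.6692 meV, ⟨E²⟩ = 1262.75 meV².
C_V/k_B = (⟨E²⟩ − ⟨E⟩²)/(kT)² = (1262.75 − 386.877)/2672.89 = 0.3277.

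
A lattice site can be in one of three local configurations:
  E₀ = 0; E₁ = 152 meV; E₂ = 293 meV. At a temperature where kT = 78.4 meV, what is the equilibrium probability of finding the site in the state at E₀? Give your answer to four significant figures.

Eᵢ/kT = 0, 1.93878, 3.73724.
Z = Σ e^(−Eᵢ/kT) = e^(−0) + e^(−1.93878) + e^(−3.73724) = 1.00000 + 0.143879 + 0.0238198 = 1.16770.
P₀ = e^(−E₀/kT) / Z = 1.00000/1.16770 = 0.8564.

0.8564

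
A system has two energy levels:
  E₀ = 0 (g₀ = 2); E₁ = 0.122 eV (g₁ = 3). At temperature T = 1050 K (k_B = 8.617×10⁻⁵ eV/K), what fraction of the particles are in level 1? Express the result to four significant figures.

0.2803

k_BT = 8.617×10⁻⁵ × 1050 K = 0.0904785 eV.
Eᵢ/kT = 0, 1.34839.
Z = Σ gᵢe^(−Eᵢ/kT) = 2·e^(−0) + 3·e^(−1.34839) = 2.00000 + 0.778974 = 2.77897.
P₁ = g₁ e^(−E₁/kT) / Z = 0.778974/2.77897 = 0.2803.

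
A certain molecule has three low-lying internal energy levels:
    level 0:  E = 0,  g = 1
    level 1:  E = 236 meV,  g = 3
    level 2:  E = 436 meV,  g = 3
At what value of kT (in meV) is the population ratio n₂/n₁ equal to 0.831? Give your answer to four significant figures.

n₂/n₁ = (g₂/g₁) exp[−(E₂−E₁)/kT] = 0.831.
⇒ (E₂−E₁)/kT = ln((3/3)/0.831) = ln(1.20337) = 0.185126.
kT = 200 meV / 0.185126 = 1080 meV.

1080 meV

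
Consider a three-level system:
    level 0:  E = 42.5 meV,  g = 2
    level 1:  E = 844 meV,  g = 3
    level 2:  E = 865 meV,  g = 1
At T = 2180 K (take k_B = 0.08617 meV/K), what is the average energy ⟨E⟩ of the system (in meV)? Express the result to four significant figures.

k_BT = 0.08617 × 2180 K = 187.851 meV.
Eᵢ/kT = 0.226243, 4.49292, 4.60471.
Z = Σ gᵢe^(−Eᵢ/kT) = 2·e^(−0.226243) + 3·e^(−4.49292) + 1·e^(−4.60471) = 1.59505 + 0.0335638 + 0.0100046 = 1.63862.
⟨E⟩ = Σ Eᵢ gᵢe^(−Eᵢ/kT) / Z = (42.5·1.59505 + 844·0.0335638 + 865·0.0100046) / 1.63862 = 63.94 meV.

63.94 meV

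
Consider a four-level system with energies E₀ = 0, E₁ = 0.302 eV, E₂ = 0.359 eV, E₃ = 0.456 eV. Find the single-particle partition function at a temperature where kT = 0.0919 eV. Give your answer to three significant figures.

Z = 1.06

Eᵢ/kT = 0, 3.2862, 3.9064, 4.9619.
Z = Σ e^(−Eᵢ/kT) = e^(−0) + e^(−3.2862) + e^(−3.9064) + e^(−4.9619) = 1.0000 + 0.037396 + 0.020113 + 0.0069996 = 1.0645.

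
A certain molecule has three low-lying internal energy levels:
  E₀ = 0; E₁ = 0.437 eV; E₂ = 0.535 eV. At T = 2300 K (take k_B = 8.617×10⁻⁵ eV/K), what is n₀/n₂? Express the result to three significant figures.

14.9

k_BT = 8.617×10⁻⁵ × 2300 K = 0.19819 eV.
n₀/n₂ = exp[−(E₀−E₂)/kT] = exp(−(-0.535 eV)/(0.19819 eV)) = exp(2.6994) = 14.9.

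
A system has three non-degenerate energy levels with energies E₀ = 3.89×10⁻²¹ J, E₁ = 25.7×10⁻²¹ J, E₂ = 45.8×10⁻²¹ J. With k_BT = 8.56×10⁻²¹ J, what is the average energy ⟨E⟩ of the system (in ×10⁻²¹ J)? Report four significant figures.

Eᵢ/kT = 0.454439, 3.00234, 5.35047.
Z = Σ e^(−Eᵢ/kT) = e^(−0.454439) + e^(−3.00234) + e^(−5.35047) = 0.634804 + 0.0496707 + 0.00474592 = 0.689221.
⟨E⟩ = Σ Eᵢ e^(−Eᵢ/kT) / Z = (3.89·0.634804 + 25.7·0.0496707 + 45.8·0.00474592) / 0.689221 = 5.750 ×10⁻²¹ J.

5.750 ×10⁻²¹ J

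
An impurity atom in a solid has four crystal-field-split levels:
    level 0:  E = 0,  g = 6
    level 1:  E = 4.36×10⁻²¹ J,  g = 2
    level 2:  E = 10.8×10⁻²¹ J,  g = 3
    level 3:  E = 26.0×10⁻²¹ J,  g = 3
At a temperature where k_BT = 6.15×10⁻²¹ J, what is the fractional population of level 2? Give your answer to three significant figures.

Eᵢ/kT = 0, 0.70894, 1.7561, 4.2276.
Z = Σ gᵢe^(−Eᵢ/kT) = 6·e^(−0) + 2·e^(−0.70894) + 3·e^(−1.7561) + 3·e^(−4.2276) = 6.0000 + 0.98433 + 0.51815 + 0.043762 = 7.5462.
P₂ = g₂ e^(−E₂/kT) / Z = 0.51815/7.5462 = 0.0687.

0.0687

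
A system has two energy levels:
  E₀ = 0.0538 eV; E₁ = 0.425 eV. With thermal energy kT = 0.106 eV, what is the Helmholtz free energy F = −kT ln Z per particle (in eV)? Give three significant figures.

0.0507 eV

Eᵢ/kT = 0.50755, 4.0094.
Z = Σ e^(−Eᵢ/kT) = e^(−0.50755) + e^(−4.0094) = 0.60197 + 0.018144 = 0.62011.
F = −kT ln Z = −0.106 × ln(0.62011) = −0.106 × -0.47786 = 0.0507 eV.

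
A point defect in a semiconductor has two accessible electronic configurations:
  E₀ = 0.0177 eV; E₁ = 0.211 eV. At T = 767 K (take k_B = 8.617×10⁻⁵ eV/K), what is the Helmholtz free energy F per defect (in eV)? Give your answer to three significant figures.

0.0142 eV

k_BT = 8.617×10⁻⁵ × 767 K = 0.066092 eV.
Eᵢ/kT = 0.26781, 3.1925.
Z = Σ e^(−Eᵢ/kT) = e^(−0.26781) + e^(−3.1925) = 0.76505 + 0.041069 = 0.80612.
F = −kT ln Z = −0.066092 × ln(0.80612) = −0.066092 × -0.21552 = 0.0142 eV.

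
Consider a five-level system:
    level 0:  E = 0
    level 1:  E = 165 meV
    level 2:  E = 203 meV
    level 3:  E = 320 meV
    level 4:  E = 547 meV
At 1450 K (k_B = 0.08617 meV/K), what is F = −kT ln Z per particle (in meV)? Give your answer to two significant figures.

-55 meV

k_BT = 0.08617 × 1450 K = 124.9 meV.
Eᵢ/kT = 0, 1.321, 1.625, 2.562, 4.380.
Z = Σ e^(−Eᵢ/kT) = e^(−0) + e^(−1.321) + e^(−1.625) + e^(−2.562) + e^(−4.380) = 1.000 + 0.2669 + 0.1969 + 0.07715 + 0.01253 = 1.553.
F = −kT ln Z = −124.9 × ln(1.553) = −124.9 × 0.4402 = -55 meV.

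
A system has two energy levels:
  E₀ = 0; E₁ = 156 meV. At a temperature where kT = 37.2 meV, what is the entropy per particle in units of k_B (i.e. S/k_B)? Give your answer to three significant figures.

0.0773

Eᵢ/kT = 0, 4.1935.
Z = Σ e^(−Eᵢ/kT) = e^(−0) + e^(−4.1935) = 1.0000 + 0.015093 = 1.0151.
⟨E⟩ = Σ EᵢPᵢ = 2.3195 meV.
S/k_B = ln Z + ⟨E⟩/kT = ln(1.0151) + 2.3195/37.2 = 0.014987 + 0.062352 = 0.0773.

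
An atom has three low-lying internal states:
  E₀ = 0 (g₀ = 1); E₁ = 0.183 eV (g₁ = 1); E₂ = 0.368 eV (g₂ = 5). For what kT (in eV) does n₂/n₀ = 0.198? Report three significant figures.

0.114 eV

n₂/n₀ = (g₂/g₀) exp[−(E₂−E₀)/kT] = 0.198.
⇒ (E₂−E₀)/kT = ln((5/1)/0.198) = ln(25.253) = 3.2289.
kT = 0.368 eV / 3.2289 = 0.114 eV.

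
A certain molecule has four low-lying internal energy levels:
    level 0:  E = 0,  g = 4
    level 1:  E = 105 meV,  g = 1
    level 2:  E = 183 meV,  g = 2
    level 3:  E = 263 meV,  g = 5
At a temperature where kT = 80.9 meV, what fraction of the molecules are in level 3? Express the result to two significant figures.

Eᵢ/kT = 0, 1.298, 2.262, 3.251.
Z = Σ gᵢe^(−Eᵢ/kT) = 4·e^(−0) + 1·e^(−1.298) + 2·e^(−2.262) + 5·e^(−3.251) = 4.000 + 0.2731 + 0.2083 + 0.1937 = 4.675.
P₃ = g₃ e^(−E₃/kT) / Z = 0.1937/4.675 = 0.041.

0.041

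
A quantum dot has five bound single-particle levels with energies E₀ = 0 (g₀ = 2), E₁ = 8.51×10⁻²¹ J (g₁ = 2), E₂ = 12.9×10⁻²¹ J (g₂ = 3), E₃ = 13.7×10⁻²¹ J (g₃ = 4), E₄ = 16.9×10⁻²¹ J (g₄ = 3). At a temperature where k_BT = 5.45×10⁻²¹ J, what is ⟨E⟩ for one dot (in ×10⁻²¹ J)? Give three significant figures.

4.40 ×10⁻²¹ J

Eᵢ/kT = 0, 1.5615, 2.3670, 2.5138, 3.1009.
Z = Σ gᵢe^(−Eᵢ/kT) = 2·e^(−0) + 2·e^(−1.5615) + 3·e^(−2.3670) + 4·e^(−2.5138) + 3·e^(−3.1009) = 2.0000 + 0.41964 + 0.28128 + 0.32384 + 0.13503 = 3.1598.
⟨E⟩ = Σ Eᵢ gᵢe^(−Eᵢ/kT) / Z = (0·2.0000 + 8.51·0.41964 + 12.9·0.28128 + 13.7·0.32384 + 16.9·0.13503) / 3.1598 = 4.40 ×10⁻²¹ J.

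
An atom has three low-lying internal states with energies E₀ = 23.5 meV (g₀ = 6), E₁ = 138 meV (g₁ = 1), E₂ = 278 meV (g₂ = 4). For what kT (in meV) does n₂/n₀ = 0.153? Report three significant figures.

n₂/n₀ = (g₂/g₀) exp[−(E₂−E₀)/kT] = 0.153.
⇒ (E₂−E₀)/kT = ln((4/6)/0.153) = ln(4.3573) = 1.4719.
kT = 254.5 meV / 1.4719 = 173 meV.

173 meV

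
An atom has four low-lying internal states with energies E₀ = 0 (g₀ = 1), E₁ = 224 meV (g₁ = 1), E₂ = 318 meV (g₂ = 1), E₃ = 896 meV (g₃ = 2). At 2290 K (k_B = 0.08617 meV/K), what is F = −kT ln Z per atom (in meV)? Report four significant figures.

k_BT = 0.08617 × 2290 K = 197.329 meV.
Eᵢ/kT = 0, 1.13516, 1.61152, 4.54064.
Z = Σ gᵢe^(−Eᵢ/kT) = 1·e^(−0) + 1·e^(−1.13516) + 1·e^(−1.61152) + 2·e^(−4.54064) = 1.00000 + 0.321371 + 0.199584 + 0.0213332 = 1.54229.
F = −kT ln Z = −197.329 × ln(1.54229) = −197.329 × 0.433268 = -85.50 meV.

-85.50 meV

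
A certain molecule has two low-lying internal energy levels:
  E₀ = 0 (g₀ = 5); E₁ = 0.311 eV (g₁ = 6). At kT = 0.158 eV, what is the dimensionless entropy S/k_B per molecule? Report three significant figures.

2.05

Eᵢ/kT = 0, 1.9684.
Z = Σ gᵢe^(−Eᵢ/kT) = 5·e^(−0) + 6·e^(−1.9684) = 5.0000 + 0.83808 = 5.8381.
⟨E⟩ = Σ EᵢPᵢ = 0.044645 eV.
S/k_B = ln Z + ⟨E⟩/kT = ln(5.8381) + 0.044645/0.158 = 1.7644 + 0.28256 = 2.05.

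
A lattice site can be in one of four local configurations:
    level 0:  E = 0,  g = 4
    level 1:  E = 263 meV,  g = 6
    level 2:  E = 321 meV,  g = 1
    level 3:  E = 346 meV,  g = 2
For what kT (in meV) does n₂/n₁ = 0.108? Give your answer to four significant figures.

n₂/n₁ = (g₂/g₁) exp[−(E₂−E₁)/kT] = 0.108.
⇒ (E₂−E₁)/kT = ln((1/6)/0.108) = ln(1.54321) = 0.433865.
kT = 58 meV / 0.433865 = 133.7 meV.

133.7 meV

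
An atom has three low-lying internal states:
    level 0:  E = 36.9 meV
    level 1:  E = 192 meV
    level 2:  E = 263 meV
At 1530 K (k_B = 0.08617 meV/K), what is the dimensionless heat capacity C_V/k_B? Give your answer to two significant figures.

0.44

k_BT = 0.08617 × 1530 K = 131.8 meV.
Eᵢ/kT = 0.2800, 1.457, 1.995.
Z = Σ e^(−Eᵢ/kT) = e^(−0.2800) + e^(−1.457) + e^(−1.995) = 0.7558 + 0.2329 + 0.1360 = 1.125.
⟨E⟩ = 96.33 meV, ⟨E²⟩ = 16910 meV².
C_V/k_B = (⟨E²⟩ − ⟨E⟩²)/(kT)² = (16910 − 9279)/17370 = 0.44.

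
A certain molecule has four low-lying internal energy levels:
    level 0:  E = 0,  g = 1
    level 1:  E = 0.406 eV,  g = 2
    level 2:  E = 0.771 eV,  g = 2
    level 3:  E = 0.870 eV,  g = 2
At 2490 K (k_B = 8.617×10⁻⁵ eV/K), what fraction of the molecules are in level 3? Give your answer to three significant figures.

0.0249

k_BT = 8.617×10⁻⁵ × 2490 K = 0.21456 eV.
Eᵢ/kT = 0, 1.8922, 3.5934, 4.0548.
Z = Σ gᵢe^(−Eᵢ/kT) = 1·e^(−0) + 2·e^(−1.8922) + 2·e^(−3.5934) + 2·e^(−4.0548) = 1.0000 + 0.30148 + 0.055009 + 0.034678 = 1.3912.
P₃ = g₃ e^(−E₃/kT) / Z = 0.034678/1.3912 = 0.0249.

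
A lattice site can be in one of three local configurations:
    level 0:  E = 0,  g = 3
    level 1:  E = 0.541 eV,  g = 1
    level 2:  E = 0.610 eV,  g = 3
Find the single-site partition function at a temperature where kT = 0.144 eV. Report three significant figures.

Eᵢ/kT = 0, 3.7569, 4.2361.
Z = Σ gᵢe^(−Eᵢ/kT) = 3·e^(−0) + 1·e^(−3.7569) + 3·e^(−4.2361) = 3.0000 + 0.023356 + 0.043392 = 3.0667.

Z = 3.07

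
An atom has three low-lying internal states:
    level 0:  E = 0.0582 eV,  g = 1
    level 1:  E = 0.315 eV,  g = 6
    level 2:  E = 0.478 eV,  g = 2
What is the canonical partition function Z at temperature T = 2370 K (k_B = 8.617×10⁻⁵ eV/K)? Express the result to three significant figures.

k_BT = 8.617×10⁻⁵ × 2370 K = 0.20422 eV.
Eᵢ/kT = 0.28499, 1.5425, 2.3406.
Z = Σ gᵢe^(−Eᵢ/kT) = 1·e^(−0.28499) + 6·e^(−1.5425) + 2·e^(−2.3406) = 0.75202 + 1.2831 + 0.19254 = 2.2277.

Z = 2.23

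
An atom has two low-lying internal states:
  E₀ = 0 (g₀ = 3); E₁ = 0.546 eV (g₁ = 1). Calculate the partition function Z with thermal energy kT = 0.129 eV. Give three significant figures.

Z = 3.01

Eᵢ/kT = 0, 4.2326.
Z = Σ gᵢe^(−Eᵢ/kT) = 3·e^(−0) + 1·e^(−4.2326) = 3.0000 + 0.014515 = 3.0145.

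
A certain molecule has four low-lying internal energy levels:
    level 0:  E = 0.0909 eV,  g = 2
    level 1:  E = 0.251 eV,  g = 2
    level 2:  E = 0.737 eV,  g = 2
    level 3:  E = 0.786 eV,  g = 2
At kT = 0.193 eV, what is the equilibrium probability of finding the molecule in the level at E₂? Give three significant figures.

0.0235

Eᵢ/kT = 0.47098, 1.3005, 3.8187, 4.0725.
Z = Σ gᵢe^(−Eᵢ/kT) = 2·e^(−0.47098) + 2·e^(−1.3005) + 2·e^(−3.8187) + 2·e^(−4.0725) = 1.2488 + 0.54479 + 0.043913 + 0.034069 = 1.8716.
P₂ = g₂ e^(−E₂/kT) / Z = 0.043913/1.8716 = 0.0235.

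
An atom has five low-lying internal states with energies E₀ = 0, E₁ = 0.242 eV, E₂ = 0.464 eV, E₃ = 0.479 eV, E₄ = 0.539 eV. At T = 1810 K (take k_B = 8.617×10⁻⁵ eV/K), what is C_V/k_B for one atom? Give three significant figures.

k_BT = 8.617×10⁻⁵ × 1810 K = 0.15597 eV.
Eᵢ/kT = 0, 1.5516, 2.9749, 3.0711, 3.4558.
Z = Σ e^(−Eᵢ/kT) = e^(−0) + e^(−1.5516) + e^(−2.9749) + e^(−3.0711) + e^(−3.4558) = 1.0000 + 0.21191 + 0.051053 + 0.046370 + 0.031562 = 1.3409.
⟨E⟩ = 0.085162 eV, ⟨E²⟩ = 0.032225 eV².
C_V/k_B = (⟨E²⟩ − ⟨E⟩²)/(kT)² = (0.032225 − 0.0072526)/0.024327 = 1.03.

1.03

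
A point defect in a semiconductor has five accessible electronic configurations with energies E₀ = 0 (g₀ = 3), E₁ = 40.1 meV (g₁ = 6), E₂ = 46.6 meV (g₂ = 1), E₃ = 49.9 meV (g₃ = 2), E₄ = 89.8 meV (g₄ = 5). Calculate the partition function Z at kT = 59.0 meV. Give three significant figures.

Z = 8.44

Eᵢ/kT = 0, 0.67966, 0.78983, 0.84576, 1.5220.
Z = Σ gᵢe^(−Eᵢ/kT) = 3·e^(−0) + 6·e^(−0.67966) + 1·e^(−0.78983) + 2·e^(−0.84576) + 5·e^(−1.5220) = 3.0000 + 3.0407 + 0.45392 + 0.85846 + 1.0914 = 8.4445.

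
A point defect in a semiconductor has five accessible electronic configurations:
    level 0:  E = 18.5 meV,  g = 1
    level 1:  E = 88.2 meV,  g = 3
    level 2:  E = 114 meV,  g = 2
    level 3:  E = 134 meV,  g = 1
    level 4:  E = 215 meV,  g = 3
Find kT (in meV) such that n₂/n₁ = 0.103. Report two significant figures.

n₂/n₁ = (g₂/g₁) exp[−(E₂−E₁)/kT] = 0.103.
⇒ (E₂−E₁)/kT = ln((2/3)/0.103) = ln(6.472) = 1.867.
kT = 25.8 meV / 1.867 = 14 meV.

14 meV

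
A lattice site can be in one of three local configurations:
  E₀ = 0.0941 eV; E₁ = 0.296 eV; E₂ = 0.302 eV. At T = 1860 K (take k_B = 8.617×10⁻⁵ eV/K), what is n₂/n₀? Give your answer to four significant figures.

0.2733

k_BT = 8.617×10⁻⁵ × 1860 K = 0.160276 eV.
n₂/n₀ = exp[−(E₂−E₀)/kT] = exp(−(0.2079 eV)/(0.160276 eV)) = exp(-1.29714) = 0.2733.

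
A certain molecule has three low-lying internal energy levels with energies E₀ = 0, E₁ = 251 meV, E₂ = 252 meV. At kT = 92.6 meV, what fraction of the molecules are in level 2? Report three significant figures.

Eᵢ/kT = 0, 2.7106, 2.7214.
Z = Σ e^(−Eᵢ/kT) = e^(−0) + e^(−2.7106) + e^(−2.7214) = 1.0000 + 0.066497 + 0.065783 = 1.1323.
P₂ = e^(−E₂/kT) / Z = 0.065783/1.1323 = 0.0581.

0.0581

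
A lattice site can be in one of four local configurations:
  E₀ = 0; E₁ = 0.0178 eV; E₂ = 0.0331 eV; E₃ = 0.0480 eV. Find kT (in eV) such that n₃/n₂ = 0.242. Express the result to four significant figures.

0.01050 eV

n₃/n₂ = exp[−(E₃−E₂)/kT] = 0.242.
⇒ (E₃−E₂)/kT = ln(1/0.242) = ln(4.13223) = 1.41882.
kT = 0.0149 eV / 1.41882 = 0.01050 eV.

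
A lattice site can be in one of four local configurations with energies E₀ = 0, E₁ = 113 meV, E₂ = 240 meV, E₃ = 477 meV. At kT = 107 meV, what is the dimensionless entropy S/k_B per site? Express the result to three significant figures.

Eᵢ/kT = 0, 1.0561, 2.2430, 4.4579.
Z = Σ e^(−Eᵢ/kT) = e^(−0) + e^(−1.0561) + e^(−2.2430) + e^(−4.4579) = 1.0000 + 0.34781 + 0.10614 + 0.011587 = 1.4655.
⟨E⟩ = Σ EᵢPᵢ = 47.972 meV.
S/k_B = ln Z + ⟨E⟩/kT = ln(1.4655) + 47.972/107 = 0.38220 + 0.44834 = 0.831.

0.831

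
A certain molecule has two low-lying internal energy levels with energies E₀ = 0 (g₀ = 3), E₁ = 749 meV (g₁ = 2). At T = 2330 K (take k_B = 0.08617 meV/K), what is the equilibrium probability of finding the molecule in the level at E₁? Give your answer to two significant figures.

0.016

k_BT = 0.08617 × 2330 K = 200.8 meV.
Eᵢ/kT = 0, 3.730.
Z = Σ gᵢe^(−Eᵢ/kT) = 3·e^(−0) + 2·e^(−3.730) = 3.000 + 0.04799 = 3.048.
P₁ = g₁ e^(−E₁/kT) / Z = 0.04799/3.048 = 0.016.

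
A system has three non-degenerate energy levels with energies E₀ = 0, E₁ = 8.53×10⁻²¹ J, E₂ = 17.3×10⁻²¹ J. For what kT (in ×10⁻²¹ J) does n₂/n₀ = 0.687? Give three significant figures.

46.1 ×10⁻²¹ J

n₂/n₀ = exp[−(E₂−E₀)/kT] = 0.687.
⇒ (E₂−E₀)/kT = ln(1/0.687) = ln(1.4556) = 0.37542.
kT = 17.3 ×10⁻²¹ J / 0.37542 = 46.1 ×10⁻²¹ J.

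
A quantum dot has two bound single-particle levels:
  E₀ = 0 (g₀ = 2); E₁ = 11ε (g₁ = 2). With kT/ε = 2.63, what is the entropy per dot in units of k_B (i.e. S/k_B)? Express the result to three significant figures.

Eᵢ/kT = 0, 4.1825.
Z = Σ gᵢe^(−Eᵢ/kT) = 2·e^(−0) + 2·e^(−4.1825) = 2.0000 + 0.030521 = 2.0305.
⟨E⟩ = Σ EᵢPᵢ = 0.16534 ε.
S/k_B = ln Z + ⟨E⟩/kT = ln(2.0305) + 0.16534/2.63 = 0.70828 + 0.062867 = 0.771.

0.771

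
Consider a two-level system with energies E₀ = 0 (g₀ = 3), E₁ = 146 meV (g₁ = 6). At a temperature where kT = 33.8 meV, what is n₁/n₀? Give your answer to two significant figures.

n₁/n₀ = (g₁/g₀) exp[−(E₁−E₀)/kT] = (6/3) × exp(−(146 meV)/(33.8 meV)) = (6/3) × exp(-4.320) = 0.027.

0.027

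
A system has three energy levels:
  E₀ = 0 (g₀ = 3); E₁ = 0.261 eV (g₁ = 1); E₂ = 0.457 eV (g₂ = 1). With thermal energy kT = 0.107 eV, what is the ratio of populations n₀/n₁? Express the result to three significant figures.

34.4

n₀/n₁ = (g₀/g₁) exp[−(E₀−E₁)/kT] = (3/1) × exp(−(-0.261 eV)/(0.107 eV)) = (3/1) × exp(2.4393) = 34.4.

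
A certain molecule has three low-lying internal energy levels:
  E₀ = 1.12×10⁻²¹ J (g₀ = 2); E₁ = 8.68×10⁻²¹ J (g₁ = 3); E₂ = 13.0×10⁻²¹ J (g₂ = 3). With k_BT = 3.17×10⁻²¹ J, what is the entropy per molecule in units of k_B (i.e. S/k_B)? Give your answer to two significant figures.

Eᵢ/kT = 0.3533, 2.738, 4.101.
Z = Σ gᵢe^(−Eᵢ/kT) = 2·e^(−0.3533) + 3·e^(−2.738) + 3·e^(−4.101) = 1.405 + 0.1941 + 0.04967 = 1.649.
⟨E⟩ = Σ EᵢPᵢ = 2.368 ×10⁻²¹ J.
S/k_B = ln Z + ⟨E⟩/kT = ln(1.649) + 2.368/3.17 = 0.5002 + 0.7470 = 1.2.

1.2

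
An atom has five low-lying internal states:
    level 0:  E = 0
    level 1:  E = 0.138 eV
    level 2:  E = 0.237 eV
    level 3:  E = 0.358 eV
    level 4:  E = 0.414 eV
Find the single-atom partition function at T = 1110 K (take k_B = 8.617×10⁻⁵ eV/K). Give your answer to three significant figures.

k_BT = 8.617×10⁻⁵ × 1110 K = 0.095649 eV.
Eᵢ/kT = 0, 1.4428, 2.4778, 3.7429, 4.3283.
Z = Σ e^(−Eᵢ/kT) = e^(−0) + e^(−1.4428) + e^(−2.4778) + e^(−3.7429) + e^(−4.3283) = 1.0000 + 0.23627 + 0.083928 + 0.023685 + 0.013190 = 1.3571.

Z = 1.36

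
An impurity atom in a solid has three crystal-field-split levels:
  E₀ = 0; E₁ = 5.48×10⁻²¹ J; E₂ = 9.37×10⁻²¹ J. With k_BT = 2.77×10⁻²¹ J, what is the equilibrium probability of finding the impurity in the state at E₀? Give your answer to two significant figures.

Eᵢ/kT = 0, 1.978, 3.383.
Z = Σ e^(−Eᵢ/kT) = e^(−0) + e^(−1.978) + e^(−3.383) = 1.000 + 0.1383 + 0.03395 = 1.172.
P₀ = e^(−E₀/kT) / Z = 1.000/1.172 = 0.85.

0.85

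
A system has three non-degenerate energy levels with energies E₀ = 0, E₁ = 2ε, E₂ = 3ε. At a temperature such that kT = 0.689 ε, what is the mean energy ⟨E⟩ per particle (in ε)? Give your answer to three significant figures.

Eᵢ/kT = 0, 2.9028, 4.3541.
Z = Σ e^(−Eᵢ/kT) = e^(−0) + e^(−2.9028) + e^(−4.3541) = 1.0000 + 0.054869 + 0.012854 = 1.0677.
⟨E⟩ = Σ Eᵢ e^(−Eᵢ/kT) / Z = (0·1.0000 + 2·0.054869 + 3·0.012854) / 1.0677 = 0.139 ε.

0.139 ε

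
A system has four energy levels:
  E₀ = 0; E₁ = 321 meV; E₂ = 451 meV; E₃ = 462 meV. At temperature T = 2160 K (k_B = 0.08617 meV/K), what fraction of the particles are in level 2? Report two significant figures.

0.066

k_BT = 0.08617 × 2160 K = 186.1 meV.
Eᵢ/kT = 0, 1.725, 2.423, 2.483.
Z = Σ e^(−Eᵢ/kT) = e^(−0) + e^(−1.725) + e^(−2.423) + e^(−2.483) = 1.000 + 0.1782 + 0.08866 + 0.08349 = 1.350.
P₂ = e^(−E₂/kT) / Z = 0.08866/1.350 = 0.066.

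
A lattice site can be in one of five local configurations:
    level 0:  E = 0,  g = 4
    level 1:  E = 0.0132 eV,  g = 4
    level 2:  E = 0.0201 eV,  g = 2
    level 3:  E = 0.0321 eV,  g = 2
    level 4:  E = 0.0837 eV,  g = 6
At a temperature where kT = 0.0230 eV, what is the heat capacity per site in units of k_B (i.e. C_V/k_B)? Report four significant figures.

0.3922

Eᵢ/kT = 0, 0.573913, 0.873913, 1.39565, 3.63913.
Z = Σ gᵢe^(−Eᵢ/kT) = 4·e^(−0) + 4·e^(−0.573913) + 2·e^(−0.873913) + 2·e^(−1.39565) + 6·e^(−3.63913) = 4.00000 + 2.25327 + 0.834631 + 0.495344 + 0.157651 = 7.74090.
⟨E⟩ = 0.00976827 eV, ⟨E²⟩ = 0.000302894 eV².
C_V/k_B = (⟨E²⟩ − ⟨E⟩²)/(kT)² = (0.000302894 − 0.0000954191)/0.000529000 = 0.3922.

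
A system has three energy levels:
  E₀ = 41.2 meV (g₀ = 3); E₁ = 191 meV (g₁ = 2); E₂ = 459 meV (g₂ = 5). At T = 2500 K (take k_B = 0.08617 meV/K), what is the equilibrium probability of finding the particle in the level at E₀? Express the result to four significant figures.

k_BT = 0.08617 × 2500 K = 215.425 meV.
Eᵢ/kT = 0.191250, 0.886619, 2.13067.
Z = Σ gᵢe^(−Eᵢ/kT) = 3·e^(−0.191250) + 2·e^(−0.886619) + 5·e^(−2.13067) = 2.47778 + 0.824093 + 0.593788 = 3.89566.
P₀ = g₀ e^(−E₀/kT) / Z = 2.47778/3.89566 = 0.6360.

0.6360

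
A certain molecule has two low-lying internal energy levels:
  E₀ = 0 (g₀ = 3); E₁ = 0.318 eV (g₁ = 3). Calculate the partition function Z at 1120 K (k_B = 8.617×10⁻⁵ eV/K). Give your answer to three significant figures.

k_BT = 8.617×10⁻⁵ × 1120 K = 0.096510 eV.
Eᵢ/kT = 0, 3.2950.
Z = Σ gᵢe^(−Eᵢ/kT) = 3·e^(−0) + 3·e^(−3.2950) = 3.0000 + 0.11120 = 3.1112.

Z = 3.11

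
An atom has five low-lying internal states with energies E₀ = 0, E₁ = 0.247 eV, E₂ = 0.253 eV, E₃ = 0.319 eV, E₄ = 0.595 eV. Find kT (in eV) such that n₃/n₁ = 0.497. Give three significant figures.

n₃/n₁ = exp[−(E₃−E₁)/kT] = 0.497.
⇒ (E₃−E₁)/kT = ln(1/0.497) = ln(2.0121) = 0.69918.
kT = 0.072 eV / 0.69918 = 0.103 eV.

0.103 eV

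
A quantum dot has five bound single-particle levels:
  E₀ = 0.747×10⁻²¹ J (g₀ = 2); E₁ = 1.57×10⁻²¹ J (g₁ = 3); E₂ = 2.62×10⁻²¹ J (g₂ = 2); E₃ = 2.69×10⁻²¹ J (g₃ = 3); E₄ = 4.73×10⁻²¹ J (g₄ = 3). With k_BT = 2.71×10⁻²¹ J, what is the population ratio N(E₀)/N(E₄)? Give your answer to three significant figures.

2.90

n₀/n₄ = (g₀/g₄) exp[−(E₀−E₄)/kT] = (2/3) × exp(−(-3.983 ×10⁻²¹ J)/(2.71 ×10⁻²¹ J)) = (2/3) × exp(1.4697) = 2.90.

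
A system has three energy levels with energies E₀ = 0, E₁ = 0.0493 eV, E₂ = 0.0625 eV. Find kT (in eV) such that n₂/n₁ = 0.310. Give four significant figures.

n₂/n₁ = exp[−(E₂−E₁)/kT] = 0.310.
⇒ (E₂−E₁)/kT = ln(1/0.310) = ln(3.22581) = 1.17118.
kT = 0.0132 eV / 1.17118 = 0.01127 eV.

0.01127 eV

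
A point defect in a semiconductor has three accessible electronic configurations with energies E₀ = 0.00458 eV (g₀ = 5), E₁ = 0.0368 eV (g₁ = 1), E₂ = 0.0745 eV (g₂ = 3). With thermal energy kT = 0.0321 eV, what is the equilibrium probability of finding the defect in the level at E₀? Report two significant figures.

Eᵢ/kT = 0.1427, 1.146, 2.321.
Z = Σ gᵢe^(−Eᵢ/kT) = 5·e^(−0.1427) + 1·e^(−1.146) + 3·e^(−2.321) = 4.335 + 0.3179 + 0.2945 = 4.947.
P₀ = g₀ e^(−E₀/kT) / Z = 4.335/4.947 = 0.88.

0.88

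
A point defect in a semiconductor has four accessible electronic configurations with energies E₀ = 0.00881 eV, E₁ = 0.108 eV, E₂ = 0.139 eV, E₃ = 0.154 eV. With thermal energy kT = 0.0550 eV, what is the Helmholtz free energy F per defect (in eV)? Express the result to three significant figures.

Eᵢ/kT = 0.16018, 1.9636, 2.5273, 2.8000.
Z = Σ e^(−Eᵢ/kT) = e^(−0.16018) + e^(−1.9636) + e^(−2.5273) + e^(−2.8000) = 0.85199 + 0.14035 + 0.079874 + 0.060810 = 1.1330.
F = −kT ln Z = −0.0550 × ln(1.1330) = −0.0550 × 0.12487 = -0.00687 eV.

-0.00687 eV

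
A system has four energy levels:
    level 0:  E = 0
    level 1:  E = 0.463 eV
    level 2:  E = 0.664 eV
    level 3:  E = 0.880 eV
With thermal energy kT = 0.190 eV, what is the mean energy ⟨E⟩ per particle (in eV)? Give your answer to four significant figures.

Eᵢ/kT = 0, 2.43684, 3.49474, 4.63158.
Z = Σ e^(−Eᵢ/kT) = e^(−0) + e^(−2.43684) + e^(−3.49474) + e^(−4.63158) = 1.00000 + 0.0874367 + 0.0303566 + 0.00973936 = 1.12753.
⟨E⟩ = Σ Eᵢ e^(−Eᵢ/kT) / Z = (0·1.00000 + 0.463·0.0874367 + 0.664·0.0303566 + 0.880·0.00973936) / 1.12753 = 0.06138 eV.

0.06138 eV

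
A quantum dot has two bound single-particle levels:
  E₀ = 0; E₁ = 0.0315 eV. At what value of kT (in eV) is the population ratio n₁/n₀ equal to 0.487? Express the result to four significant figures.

0.04378 eV

n₁/n₀ = exp[−(E₁−E₀)/kT] = 0.487.
⇒ (E₁−E₀)/kT = ln(1/0.487) = ln(2.05339) = 0.719492.
kT = 0.0315 eV / 0.719492 = 0.04378 eV.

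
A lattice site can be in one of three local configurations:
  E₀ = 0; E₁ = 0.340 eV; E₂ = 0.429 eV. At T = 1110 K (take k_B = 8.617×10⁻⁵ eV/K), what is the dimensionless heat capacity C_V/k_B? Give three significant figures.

0.544

k_BT = 8.617×10⁻⁵ × 1110 K = 0.095649 eV.
Eᵢ/kT = 0, 3.5547, 4.4851.
Z = Σ e^(−Eᵢ/kT) = e^(−0) + e^(−3.5547) + e^(−4.4851) = 1.0000 + 0.028590 + 0.011276 = 1.0399.
⟨E⟩ = 0.013999 eV, ⟨E²⟩ = 0.0051738 eV².
C_V/k_B = (⟨E²⟩ − ⟨E⟩²)/(kT)² = (0.0051738 − 0.00019597)/0.0091487 = 0.544.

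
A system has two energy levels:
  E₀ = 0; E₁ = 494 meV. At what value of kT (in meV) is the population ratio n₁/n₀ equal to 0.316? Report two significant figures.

n₁/n₀ = exp[−(E₁−E₀)/kT] = 0.316.
⇒ (E₁−E₀)/kT = ln(1/0.316) = ln(3.165) = 1.152.
kT = 494 meV / 1.152 = 430 meV.

430 meV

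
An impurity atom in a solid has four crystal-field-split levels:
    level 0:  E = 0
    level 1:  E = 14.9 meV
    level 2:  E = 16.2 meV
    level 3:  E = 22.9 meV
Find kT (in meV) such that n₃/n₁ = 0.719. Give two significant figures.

n₃/n₁ = exp[−(E₃−E₁)/kT] = 0.719.
⇒ (E₃−E₁)/kT = ln(1/0.719) = ln(1.391) = 0.3300.
kT = 8.0 meV / 0.3300 = 24 meV.

24 meV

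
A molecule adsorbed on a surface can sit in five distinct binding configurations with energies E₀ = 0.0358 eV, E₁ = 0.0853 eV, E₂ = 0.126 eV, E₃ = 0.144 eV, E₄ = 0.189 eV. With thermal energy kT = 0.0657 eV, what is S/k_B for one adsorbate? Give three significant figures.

Eᵢ/kT = 0.54490, 1.2983, 1.9178, 2.1918, 2.8767.
Z = Σ e^(−Eᵢ/kT) = e^(−0.54490) + e^(−1.2983) + e^(−1.9178) + e^(−2.1918) + e^(−2.8767) = 0.57990 + 0.27300 + 0.14693 + 0.11172 + 0.056320 = 1.1679.
⟨E⟩ = Σ EᵢPᵢ = 0.076456 eV.
S/k_B = ln Z + ⟨E⟩/kT = ln(1.1679) + 0.076456/0.0657 = 0.15521 + 1.1637 = 1.32.

1.32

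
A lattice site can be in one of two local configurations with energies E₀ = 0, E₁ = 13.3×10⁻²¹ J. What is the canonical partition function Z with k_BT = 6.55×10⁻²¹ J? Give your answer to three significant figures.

Eᵢ/kT = 0, 2.0305.
Z = Σ e^(−Eᵢ/kT) = e^(−0) + e^(−2.0305) = 1.0000 + 0.13127 = 1.1313.

Z = 1.13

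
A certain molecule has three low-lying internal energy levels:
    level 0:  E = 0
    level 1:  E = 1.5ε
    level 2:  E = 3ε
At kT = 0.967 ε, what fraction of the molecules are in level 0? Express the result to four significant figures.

Eᵢ/kT = 0, 1.55119, 3.10238.
Z = Σ e^(−Eᵢ/kT) = e^(−0) + e^(−1.55119) + e^(−3.10238) = 1.00000 + 0.211996 + 0.0449421 = 1.25694.
P₀ = e^(−E₀/kT) / Z = 1.00000/1.25694 = 0.7956.

0.7956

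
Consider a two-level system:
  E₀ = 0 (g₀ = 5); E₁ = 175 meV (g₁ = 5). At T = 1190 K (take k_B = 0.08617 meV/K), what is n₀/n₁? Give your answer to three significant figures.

k_BT = 0.08617 × 1190 K = 102.54 meV.
n₀/n₁ = (g₀/g₁) exp[−(E₀−E₁)/kT] = (5/5) × exp(−(-175 meV)/(102.54 meV)) = (5/5) × exp(1.7067) = 5.51.

5.51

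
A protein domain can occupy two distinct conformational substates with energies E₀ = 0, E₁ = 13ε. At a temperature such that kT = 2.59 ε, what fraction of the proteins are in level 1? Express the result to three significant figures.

0.00657

Eᵢ/kT = 0, 5.0193.
Z = Σ e^(−Eᵢ/kT) = e^(−0) + e^(−5.0193) = 1.0000 + 0.0066092 = 1.0066.
P₁ = e^(−E₁/kT) / Z = 0.0066092/1.0066 = 0.00657.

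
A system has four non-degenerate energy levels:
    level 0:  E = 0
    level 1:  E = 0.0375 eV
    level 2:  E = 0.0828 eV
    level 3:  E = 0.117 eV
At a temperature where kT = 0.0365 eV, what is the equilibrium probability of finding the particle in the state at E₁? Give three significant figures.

Eᵢ/kT = 0, 1.0274, 2.2685, 3.2055.
Z = Σ e^(−Eᵢ/kT) = e^(−0) + e^(−1.0274) + e^(−2.2685) + e^(−3.2055) = 1.0000 + 0.35794 + 0.10347 + 0.040539 = 1.5019.
P₁ = e^(−E₁/kT) / Z = 0.35794/1.5019 = 0.238.

0.238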